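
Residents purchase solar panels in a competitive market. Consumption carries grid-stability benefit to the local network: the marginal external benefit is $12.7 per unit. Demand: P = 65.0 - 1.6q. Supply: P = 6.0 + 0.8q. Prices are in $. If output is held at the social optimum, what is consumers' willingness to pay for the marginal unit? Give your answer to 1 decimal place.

Social marginal benefit = demand + MEB = 77.7 - 1.6q.
Set SMB = MC: 77.7 - 1.6q = 6.0 + 0.8q → q* = 29.8750.
Consumer price on the demand curve at q*: 65.0 − 1.6×29.8750 = 17.2000.

P = $17.2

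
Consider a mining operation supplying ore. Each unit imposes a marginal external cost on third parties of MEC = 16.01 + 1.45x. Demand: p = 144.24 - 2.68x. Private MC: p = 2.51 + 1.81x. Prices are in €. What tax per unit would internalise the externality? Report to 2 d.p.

tax = €46.70 per unit

Social marginal cost = private MC + MEC = 18.52 + 3.26x.
Set SMC = demand: 18.52 + 3.26x = 144.24 - 2.68x → x* = 21.1650.
The Pigouvian tax equals MEC at x*: 16.01 + 1.45×21.1650 = 46.6993.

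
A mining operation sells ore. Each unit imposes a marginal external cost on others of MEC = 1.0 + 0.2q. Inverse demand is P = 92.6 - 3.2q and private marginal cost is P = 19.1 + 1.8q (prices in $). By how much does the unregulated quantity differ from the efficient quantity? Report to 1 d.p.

0.8 units

Market equilibrium (private): 19.1 + 1.8q = 92.6 - 3.2q → q_m = 14.7000.
Social marginal cost = private MC + MEC = 20.1 + 2.0q.
Set SMC = demand: 20.1 + 2.0q = 92.6 - 3.2q → q* = 13.9423.
Gap = |14.7000 − 13.9423| = 0.7577.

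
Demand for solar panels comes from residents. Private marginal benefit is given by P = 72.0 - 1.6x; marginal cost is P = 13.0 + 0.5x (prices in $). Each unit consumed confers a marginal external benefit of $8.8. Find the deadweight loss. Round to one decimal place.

Market equilibrium (private): 13.0 + 0.5x = 72.0 - 1.6x → x_m = 28.0952.
Social marginal benefit = demand + MEB = 80.8 - 1.6x.
Set SMB = MC: 80.8 - 1.6x = 13.0 + 0.5x → x* = 32.2857.
Between x* and x_m the wedge SMB − MC runs linearly from 0 to MEB(x_m), so the loss is a triangle.
DWL = ½ × 4.1905 × 8.8000 = 18.4382.

DWL = $18.4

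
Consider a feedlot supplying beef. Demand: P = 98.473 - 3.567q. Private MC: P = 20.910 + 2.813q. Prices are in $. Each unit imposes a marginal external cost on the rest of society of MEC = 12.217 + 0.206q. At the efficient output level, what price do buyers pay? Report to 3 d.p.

P = $63.081

Social marginal cost = private MC + MEC = 33.127 + 3.019q.
Set SMC = demand: 33.127 + 3.019q = 98.473 - 3.567q → q* = 9.9220.
Consumer price on the demand curve at q*: 98.473 − 3.567×9.9220 = 63.0812.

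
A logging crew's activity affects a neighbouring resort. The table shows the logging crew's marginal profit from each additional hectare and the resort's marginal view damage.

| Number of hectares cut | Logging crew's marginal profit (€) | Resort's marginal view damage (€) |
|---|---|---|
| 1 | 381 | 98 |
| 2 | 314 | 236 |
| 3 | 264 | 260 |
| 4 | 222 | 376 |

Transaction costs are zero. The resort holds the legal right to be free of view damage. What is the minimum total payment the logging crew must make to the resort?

Efficient level: marginal profit ≥ marginal view damage through level 3, so k* = 3.
With the resort holding the right, the logging crew must at least compensate total damage at k*: 98 + 236 + 260 = 594.

€594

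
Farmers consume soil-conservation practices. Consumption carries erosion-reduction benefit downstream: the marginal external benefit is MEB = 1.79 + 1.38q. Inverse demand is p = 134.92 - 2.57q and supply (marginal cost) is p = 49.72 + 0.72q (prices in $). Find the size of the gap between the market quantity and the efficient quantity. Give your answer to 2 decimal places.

19.65 units

Market equilibrium (private): 49.72 + 0.72q = 134.92 - 2.57q → q_m = 25.8967.
Social marginal benefit = demand + MEB = 136.71 - 1.19q.
Set SMB = MC: 136.71 - 1.19q = 49.72 + 0.72q → q* = 45.5445.
Gap = |25.8967 − 45.5445| = 19.6478.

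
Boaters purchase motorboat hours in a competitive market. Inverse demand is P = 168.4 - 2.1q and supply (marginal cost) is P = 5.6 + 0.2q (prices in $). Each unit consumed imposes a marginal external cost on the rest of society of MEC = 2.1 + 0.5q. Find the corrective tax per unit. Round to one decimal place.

Social marginal benefit = demand − MEC = 166.3 - 2.6q.
Set SMB = MC: 166.3 - 2.6q = 5.6 + 0.2q → q* = 57.3929.
The Pigouvian tax equals MEC at q*: 2.1 + 0.5×57.3929 = 30.7965.

tax = $30.8 per unit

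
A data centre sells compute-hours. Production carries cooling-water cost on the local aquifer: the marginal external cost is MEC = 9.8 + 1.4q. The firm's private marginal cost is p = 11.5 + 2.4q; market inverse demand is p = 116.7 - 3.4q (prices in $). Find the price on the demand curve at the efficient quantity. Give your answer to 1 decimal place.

P = $71.7

Social marginal cost = private MC + MEC = 21.3 + 3.8q.
Set SMC = demand: 21.3 + 3.8q = 116.7 - 3.4q → q* = 13.2500.
Consumer price on the demand curve at q*: 116.7 − 3.4×13.2500 = 71.6500.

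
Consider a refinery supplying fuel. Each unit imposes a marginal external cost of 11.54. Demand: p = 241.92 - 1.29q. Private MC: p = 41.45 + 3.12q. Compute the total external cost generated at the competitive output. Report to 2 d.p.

Market equilibrium (private): 41.45 + 3.12q = 241.92 - 1.29q → q_m = 45.4580.
Total external cost = MEC × q_m = 11.54 × 45.4580 = 524.5853.

524.59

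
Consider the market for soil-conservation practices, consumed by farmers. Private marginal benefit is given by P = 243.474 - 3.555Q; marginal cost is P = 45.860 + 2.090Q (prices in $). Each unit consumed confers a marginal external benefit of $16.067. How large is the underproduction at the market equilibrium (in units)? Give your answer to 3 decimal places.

2.846 units

Market equilibrium (private): 45.860 + 2.090Q = 243.474 - 3.555Q → Q_m = 35.0069.
Social marginal benefit = demand + MEB = 259.541 - 3.555Q.
Set SMB = MC: 259.541 - 3.555Q = 45.860 + 2.090Q → Q* = 37.8531.
Gap = |35.0069 − 37.8531| = 2.8462.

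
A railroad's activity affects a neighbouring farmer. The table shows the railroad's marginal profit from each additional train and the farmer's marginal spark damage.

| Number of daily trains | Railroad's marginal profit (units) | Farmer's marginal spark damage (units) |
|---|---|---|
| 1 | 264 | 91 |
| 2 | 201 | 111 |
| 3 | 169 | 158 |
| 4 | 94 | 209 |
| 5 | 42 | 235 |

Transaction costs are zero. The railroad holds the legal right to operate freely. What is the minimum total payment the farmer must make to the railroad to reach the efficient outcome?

Left alone the railroad would choose level 5 (marginal profit stays positive).
Efficient level: k* = 3 (marginal profit ≥ marginal spark damage through 3).
The farmer must at least cover the railroad's forgone profit from cutting 5→3: 94 + 42 = 136.

136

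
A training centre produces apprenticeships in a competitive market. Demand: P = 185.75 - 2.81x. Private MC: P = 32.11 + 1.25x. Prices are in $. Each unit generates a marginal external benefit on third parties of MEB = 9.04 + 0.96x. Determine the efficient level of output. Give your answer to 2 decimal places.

Social marginal cost = private MC − MEB = 23.07 + 0.29x.
Set SMC = demand: 23.07 + 0.29x = 185.75 - 2.81x → x* = 52.4774.

x* = 52.48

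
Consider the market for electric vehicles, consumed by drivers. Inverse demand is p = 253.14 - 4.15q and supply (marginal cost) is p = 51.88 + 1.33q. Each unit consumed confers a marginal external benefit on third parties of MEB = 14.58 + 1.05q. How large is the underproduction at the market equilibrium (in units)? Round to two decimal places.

12.00 units

Market equilibrium (private): 51.88 + 1.33q = 253.14 - 4.15q → q_m = 36.7263.
Social marginal benefit = demand + MEB = 267.72 - 3.10q.
Set SMB = MC: 267.72 - 3.10q = 51.88 + 1.33q → q* = 48.7223.
Gap = |36.7263 − 48.7223| = 11.9960.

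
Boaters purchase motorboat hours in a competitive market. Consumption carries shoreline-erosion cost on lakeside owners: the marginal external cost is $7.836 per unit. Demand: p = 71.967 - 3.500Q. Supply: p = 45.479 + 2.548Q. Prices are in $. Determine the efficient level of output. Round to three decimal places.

Q* = 3.084

Social marginal benefit = demand − MEC = 64.131 - 3.500Q.
Set SMB = MC: 64.131 - 3.500Q = 45.479 + 2.548Q → Q* = 3.0840.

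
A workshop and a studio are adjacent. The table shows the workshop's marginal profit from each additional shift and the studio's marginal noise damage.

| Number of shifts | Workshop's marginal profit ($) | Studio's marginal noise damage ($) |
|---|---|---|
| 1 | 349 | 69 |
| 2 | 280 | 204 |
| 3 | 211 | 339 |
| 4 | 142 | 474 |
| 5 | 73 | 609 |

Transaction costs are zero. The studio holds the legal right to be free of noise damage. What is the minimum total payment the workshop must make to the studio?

Efficient level: marginal profit ≥ marginal noise damage through level 2, so k* = 2.
With the studio holding the right, the workshop must at least compensate total damage at k*: 69 + 204 = 273.

$273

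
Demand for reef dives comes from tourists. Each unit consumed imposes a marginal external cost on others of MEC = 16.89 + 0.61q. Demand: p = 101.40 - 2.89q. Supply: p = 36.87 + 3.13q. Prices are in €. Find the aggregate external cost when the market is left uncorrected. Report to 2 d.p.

€216.09

Market equilibrium (private): 36.87 + 3.13q = 101.40 - 2.89q → q_m = 10.7193.
Total external cost = ∫₀^{q_m} (16.89 + 0.61q) dq = 16.89×10.7193 + ½×0.61×10.7193² = 216.0945.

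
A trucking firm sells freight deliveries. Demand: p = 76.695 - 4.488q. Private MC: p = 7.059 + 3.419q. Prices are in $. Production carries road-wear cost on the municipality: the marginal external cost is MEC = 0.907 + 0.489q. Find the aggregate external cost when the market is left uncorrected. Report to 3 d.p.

Market equilibrium (private): 7.059 + 3.419q = 76.695 - 4.488q → q_m = 8.8069.
Total external cost = ∫₀^{q_m} (0.907 + 0.489q) dq = 0.907×8.8069 + ½×0.489×8.8069² = 26.9516.

$26.952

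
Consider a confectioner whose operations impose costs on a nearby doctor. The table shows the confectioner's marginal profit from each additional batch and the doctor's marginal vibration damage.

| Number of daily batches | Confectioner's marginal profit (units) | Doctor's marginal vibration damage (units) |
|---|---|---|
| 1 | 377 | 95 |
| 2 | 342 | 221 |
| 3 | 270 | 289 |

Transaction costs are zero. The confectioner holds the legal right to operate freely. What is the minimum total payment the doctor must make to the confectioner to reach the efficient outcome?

Left alone the confectioner would choose level 3 (marginal profit stays positive).
Efficient level: k* = 2 (marginal profit ≥ marginal vibration damage through 2).
The doctor must at least cover the confectioner's forgone profit from cutting 3→2: 270 = 270.

270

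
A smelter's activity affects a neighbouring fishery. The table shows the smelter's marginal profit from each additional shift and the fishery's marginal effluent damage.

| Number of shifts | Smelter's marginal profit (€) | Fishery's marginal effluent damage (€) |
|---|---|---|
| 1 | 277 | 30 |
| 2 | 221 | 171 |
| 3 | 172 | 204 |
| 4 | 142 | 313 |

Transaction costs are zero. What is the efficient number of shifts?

Bargaining reaches the level where marginal profit last exceeds marginal effluent damage.
That holds through level 2 (221 ≥ 171) but not at 3 (172 < 204).

2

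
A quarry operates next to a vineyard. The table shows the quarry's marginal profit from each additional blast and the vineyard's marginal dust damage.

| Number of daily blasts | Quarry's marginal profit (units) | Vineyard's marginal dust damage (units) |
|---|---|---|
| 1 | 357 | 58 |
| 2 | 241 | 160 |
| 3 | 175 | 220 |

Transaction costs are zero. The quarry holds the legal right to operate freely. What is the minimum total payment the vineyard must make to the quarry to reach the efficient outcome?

175

Left alone the quarry would choose level 3 (marginal profit stays positive).
Efficient level: k* = 2 (marginal profit ≥ marginal dust damage through 2).
The vineyard must at least cover the quarry's forgone profit from cutting 3→2: 175 = 175.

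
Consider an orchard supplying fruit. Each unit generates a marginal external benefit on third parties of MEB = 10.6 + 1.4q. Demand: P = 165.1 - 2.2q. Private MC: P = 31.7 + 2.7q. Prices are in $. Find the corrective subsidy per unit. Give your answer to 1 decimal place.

subsidy = $68.2 per unit

Social marginal cost = private MC − MEB = 21.1 + 1.3q.
Set SMC = demand: 21.1 + 1.3q = 165.1 - 2.2q → q* = 41.1429.
The Pigouvian subsidy equals MEB at q*: 10.6 + 1.4×41.1429 = 68.2001.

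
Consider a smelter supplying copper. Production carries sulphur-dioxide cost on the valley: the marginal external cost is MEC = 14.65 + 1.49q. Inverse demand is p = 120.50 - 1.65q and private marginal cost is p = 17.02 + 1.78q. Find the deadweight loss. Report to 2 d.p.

Market equilibrium (private): 17.02 + 1.78q = 120.50 - 1.65q → q_m = 30.1691.
Social marginal cost = private MC + MEC = 31.67 + 3.27q.
Set SMC = demand: 31.67 + 3.27q = 120.50 - 1.65q → q* = 18.0549.
The welfare-loss triangle has base |q_m − q*| and height MEC(q_m) (the vertical gap between SMC and demand is zero at q* and MEC at q_m).
DWL = ½ × 12.1142 × 59.6020 = 361.0153.

DWL = 361.02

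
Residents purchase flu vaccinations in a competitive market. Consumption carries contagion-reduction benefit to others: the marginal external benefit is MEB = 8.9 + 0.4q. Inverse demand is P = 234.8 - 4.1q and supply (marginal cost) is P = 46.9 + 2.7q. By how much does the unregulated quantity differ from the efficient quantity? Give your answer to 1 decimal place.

3.1 units

Market equilibrium (private): 46.9 + 2.7q = 234.8 - 4.1q → q_m = 27.6324.
Social marginal benefit = demand + MEB = 243.7 - 3.7q.
Set SMB = MC: 243.7 - 3.7q = 46.9 + 2.7q → q* = 30.7500.
Gap = |27.6324 − 30.7500| = 3.1176.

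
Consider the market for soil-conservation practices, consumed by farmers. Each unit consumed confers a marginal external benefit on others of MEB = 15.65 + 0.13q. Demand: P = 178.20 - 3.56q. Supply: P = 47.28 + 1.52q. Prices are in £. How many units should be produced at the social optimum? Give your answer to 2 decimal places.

q* = 29.61

Social marginal benefit = demand + MEB = 193.85 - 3.43q.
Set SMB = MC: 193.85 - 3.43q = 47.28 + 1.52q → q* = 29.6101.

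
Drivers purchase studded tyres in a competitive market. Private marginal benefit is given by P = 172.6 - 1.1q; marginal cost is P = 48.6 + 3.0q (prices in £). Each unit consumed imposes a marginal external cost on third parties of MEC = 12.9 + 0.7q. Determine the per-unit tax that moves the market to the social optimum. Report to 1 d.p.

Social marginal benefit = demand − MEC = 159.7 - 1.8q.
Set SMB = MC: 159.7 - 1.8q = 48.6 + 3.0q → q* = 23.1458.
The Pigouvian tax equals MEC at q*: 12.9 + 0.7×23.1458 = 29.1021.

tax = £29.1 per unit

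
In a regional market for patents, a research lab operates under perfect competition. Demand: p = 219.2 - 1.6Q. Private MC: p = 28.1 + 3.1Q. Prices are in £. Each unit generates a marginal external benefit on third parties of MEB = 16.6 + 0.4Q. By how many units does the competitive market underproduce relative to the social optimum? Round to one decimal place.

7.6 units

Market equilibrium (private): 28.1 + 3.1Q = 219.2 - 1.6Q → Q_m = 40.6596.
Social marginal cost = private MC − MEB = 11.5 + 2.7Q.
Set SMC = demand: 11.5 + 2.7Q = 219.2 - 1.6Q → Q* = 48.3023.
Gap = |40.6596 − 48.3023| = 7.6427.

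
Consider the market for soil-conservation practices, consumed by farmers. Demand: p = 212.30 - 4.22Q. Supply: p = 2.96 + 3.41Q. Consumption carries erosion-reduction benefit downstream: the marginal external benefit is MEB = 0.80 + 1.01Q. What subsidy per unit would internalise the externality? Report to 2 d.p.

subsidy = 32.86 per unit

Social marginal benefit = demand + MEB = 213.10 - 3.21Q.
Set SMB = MC: 213.10 - 3.21Q = 2.96 + 3.41Q → Q* = 31.7432.
The Pigouvian subsidy equals MEB at Q*: 0.80 + 1.01×31.7432 = 32.8606.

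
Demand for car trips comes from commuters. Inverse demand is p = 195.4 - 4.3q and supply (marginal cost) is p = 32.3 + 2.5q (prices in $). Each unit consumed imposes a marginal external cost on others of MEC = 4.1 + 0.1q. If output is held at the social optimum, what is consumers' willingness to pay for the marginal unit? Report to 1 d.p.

Social marginal benefit = demand − MEC = 191.3 - 4.4q.
Set SMB = MC: 191.3 - 4.4q = 32.3 + 2.5q → q* = 23.0435.
Consumer price on the demand curve at q*: 195.4 − 4.3×23.0435 = 96.3130.

P = $96.3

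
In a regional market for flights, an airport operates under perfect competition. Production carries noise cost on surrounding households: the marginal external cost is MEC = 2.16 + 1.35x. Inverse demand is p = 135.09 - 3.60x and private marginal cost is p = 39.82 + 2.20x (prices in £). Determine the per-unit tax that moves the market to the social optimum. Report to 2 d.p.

tax = £19.74 per unit

Social marginal cost = private MC + MEC = 41.98 + 3.55x.
Set SMC = demand: 41.98 + 3.55x = 135.09 - 3.60x → x* = 13.0224.
The Pigouvian tax equals MEC at x*: 2.16 + 1.35×13.0224 = 19.7402.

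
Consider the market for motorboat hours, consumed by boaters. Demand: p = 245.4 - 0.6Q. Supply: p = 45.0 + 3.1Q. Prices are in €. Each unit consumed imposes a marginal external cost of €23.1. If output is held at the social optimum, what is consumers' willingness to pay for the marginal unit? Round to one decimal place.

P = €216.6

Social marginal benefit = demand − MEC = 222.3 - 0.6Q.
Set SMB = MC: 222.3 - 0.6Q = 45.0 + 3.1Q → Q* = 47.9189.
Consumer price on the demand curve at Q*: 245.4 − 0.6×47.9189 = 216.6487.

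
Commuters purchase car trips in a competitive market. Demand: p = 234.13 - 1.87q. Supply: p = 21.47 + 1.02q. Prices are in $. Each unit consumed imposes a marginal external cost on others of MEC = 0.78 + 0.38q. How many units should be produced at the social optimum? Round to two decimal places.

q* = 64.80

Social marginal benefit = demand − MEC = 233.35 - 2.25q.
Set SMB = MC: 233.35 - 2.25q = 21.47 + 1.02q → q* = 64.7951.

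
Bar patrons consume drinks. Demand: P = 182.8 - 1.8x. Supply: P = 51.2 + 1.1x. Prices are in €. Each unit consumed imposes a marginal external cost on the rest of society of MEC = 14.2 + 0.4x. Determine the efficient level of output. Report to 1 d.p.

Social marginal benefit = demand − MEC = 168.6 - 2.2x.
Set SMB = MC: 168.6 - 2.2x = 51.2 + 1.1x → x* = 35.5758.

x* = 35.6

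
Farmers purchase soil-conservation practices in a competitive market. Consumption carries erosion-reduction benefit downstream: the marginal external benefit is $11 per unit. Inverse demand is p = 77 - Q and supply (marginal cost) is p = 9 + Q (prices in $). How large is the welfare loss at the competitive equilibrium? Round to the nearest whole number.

DWL = $30

Market equilibrium (private): 9 + Q = 77 - Q → Q_m = 34.0000.
Social marginal benefit = demand + MEB = 88 - Q.
Set SMB = MC: 88 - Q = 9 + Q → Q* = 39.5000.
Height of the DWL triangle at Q_m is SMB(Q_m) − MC(Q_m) = MEB(Q_m) = 11.0000.
DWL = ½ × 5.5000 × 11.0000 = 30.2500.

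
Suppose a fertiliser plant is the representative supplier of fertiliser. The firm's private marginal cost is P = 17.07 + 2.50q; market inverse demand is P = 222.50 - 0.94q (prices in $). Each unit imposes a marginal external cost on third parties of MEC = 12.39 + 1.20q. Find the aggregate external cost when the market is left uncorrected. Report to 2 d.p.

$2879.65

Market equilibrium (private): 17.07 + 2.50q = 222.50 - 0.94q → q_m = 59.7180.
Total external cost = ∫₀^{q_m} (12.39 + 1.20q) dq = 12.39×59.7180 + ½×1.20×59.7180² = 2879.6497.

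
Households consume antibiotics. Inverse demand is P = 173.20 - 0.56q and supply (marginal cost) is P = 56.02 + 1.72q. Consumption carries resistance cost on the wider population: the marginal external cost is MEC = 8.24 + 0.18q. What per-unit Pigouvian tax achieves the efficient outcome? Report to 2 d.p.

Social marginal benefit = demand − MEC = 164.96 - 0.74q.
Set SMB = MC: 164.96 - 0.74q = 56.02 + 1.72q → q* = 44.2846.
The Pigouvian tax equals MEC at q*: 8.24 + 0.18×44.2846 = 16.2112.

tax = 16.21 per unit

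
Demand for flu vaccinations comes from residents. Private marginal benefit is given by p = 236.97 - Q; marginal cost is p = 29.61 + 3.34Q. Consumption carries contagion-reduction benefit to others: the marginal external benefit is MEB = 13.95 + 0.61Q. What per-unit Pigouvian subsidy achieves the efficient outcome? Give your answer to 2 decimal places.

Social marginal benefit = demand + MEB = 250.92 - 0.39Q.
Set SMB = MC: 250.92 - 0.39Q = 29.61 + 3.34Q → Q* = 59.3324.
The Pigouvian subsidy equals MEB at Q*: 13.95 + 0.61×59.3324 = 50.1428.

subsidy = 50.14 per unit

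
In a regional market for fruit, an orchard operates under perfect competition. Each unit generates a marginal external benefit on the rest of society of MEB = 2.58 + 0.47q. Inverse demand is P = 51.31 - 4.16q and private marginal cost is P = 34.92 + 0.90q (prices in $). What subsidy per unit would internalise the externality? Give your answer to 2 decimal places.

subsidy = $4.52 per unit

Social marginal cost = private MC − MEB = 32.34 + 0.43q.
Set SMC = demand: 32.34 + 0.43q = 51.31 - 4.16q → q* = 4.1329.
The Pigouvian subsidy equals MEB at q*: 2.58 + 0.47×4.1329 = 4.5225.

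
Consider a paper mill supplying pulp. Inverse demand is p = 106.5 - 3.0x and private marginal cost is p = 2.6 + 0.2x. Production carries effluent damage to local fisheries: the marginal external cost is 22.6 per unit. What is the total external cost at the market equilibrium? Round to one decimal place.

Market equilibrium (private): 2.6 + 0.2x = 106.5 - 3.0x → x_m = 32.4688.
Total external cost = MEC × x_m = 22.6 × 32.4688 = 733.7949.

733.8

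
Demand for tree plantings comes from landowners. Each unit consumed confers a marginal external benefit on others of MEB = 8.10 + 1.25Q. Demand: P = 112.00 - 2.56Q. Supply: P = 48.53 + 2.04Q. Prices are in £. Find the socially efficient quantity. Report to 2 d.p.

Social marginal benefit = demand + MEB = 120.10 - 1.31Q.
Set SMB = MC: 120.10 - 1.31Q = 48.53 + 2.04Q → Q* = 21.3642.

Q* = 21.36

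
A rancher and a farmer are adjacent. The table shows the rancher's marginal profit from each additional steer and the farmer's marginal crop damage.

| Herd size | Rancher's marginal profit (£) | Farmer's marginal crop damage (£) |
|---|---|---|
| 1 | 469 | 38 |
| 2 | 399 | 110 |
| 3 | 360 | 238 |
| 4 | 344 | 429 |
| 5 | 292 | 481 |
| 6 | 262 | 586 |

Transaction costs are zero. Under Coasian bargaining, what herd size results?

3

Bargaining reaches the level where marginal profit last exceeds marginal crop damage.
That holds through level 3 (360 ≥ 238) but not at 4 (344 < 429).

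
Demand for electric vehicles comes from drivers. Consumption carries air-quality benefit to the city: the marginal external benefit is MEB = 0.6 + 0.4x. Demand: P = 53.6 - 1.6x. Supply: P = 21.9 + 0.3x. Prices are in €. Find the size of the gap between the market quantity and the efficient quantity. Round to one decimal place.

Market equilibrium (private): 21.9 + 0.3x = 53.6 - 1.6x → x_m = 16.6842.
Social marginal benefit = demand + MEB = 54.2 - 1.2x.
Set SMB = MC: 54.2 - 1.2x = 21.9 + 0.3x → x* = 21.5333.
Gap = |16.6842 − 21.5333| = 4.8491.

4.8 units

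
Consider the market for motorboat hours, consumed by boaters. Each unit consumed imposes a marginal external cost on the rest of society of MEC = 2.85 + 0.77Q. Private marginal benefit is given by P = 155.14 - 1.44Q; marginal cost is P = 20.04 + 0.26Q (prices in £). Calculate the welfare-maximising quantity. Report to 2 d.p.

Social marginal benefit = demand − MEC = 152.29 - 2.21Q.
Set SMB = MC: 152.29 - 2.21Q = 20.04 + 0.26Q → Q* = 53.5425.

Q* = 53.54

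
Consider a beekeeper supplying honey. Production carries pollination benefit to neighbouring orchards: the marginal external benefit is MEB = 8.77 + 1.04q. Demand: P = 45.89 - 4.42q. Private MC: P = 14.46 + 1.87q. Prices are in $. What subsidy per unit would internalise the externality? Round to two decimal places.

Social marginal cost = private MC − MEB = 5.69 + 0.83q.
Set SMC = demand: 5.69 + 0.83q = 45.89 - 4.42q → q* = 7.6571.
The Pigouvian subsidy equals MEB at q*: 8.77 + 1.04×7.6571 = 16.7334.

subsidy = $16.73 per unit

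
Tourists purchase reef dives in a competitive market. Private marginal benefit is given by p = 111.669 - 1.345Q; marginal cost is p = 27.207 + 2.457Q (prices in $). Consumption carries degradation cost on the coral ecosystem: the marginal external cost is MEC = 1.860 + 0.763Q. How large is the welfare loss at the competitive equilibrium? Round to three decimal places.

Market equilibrium (private): 27.207 + 2.457Q = 111.669 - 1.345Q → Q_m = 22.2151.
Social marginal benefit = demand − MEC = 109.809 - 2.108Q.
Set SMB = MC: 109.809 - 2.108Q = 27.207 + 2.457Q → Q* = 18.0946.
Between Q* and Q_m the wedge MC − SMB runs linearly from 0 to MEC(Q_m), so the loss is a triangle.
DWL = ½ × 4.1205 × 18.8102 = 38.7537.

DWL = $38.754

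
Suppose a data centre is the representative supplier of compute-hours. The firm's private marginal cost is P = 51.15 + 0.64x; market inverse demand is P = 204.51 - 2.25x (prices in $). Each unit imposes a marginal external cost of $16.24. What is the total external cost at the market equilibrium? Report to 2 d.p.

Market equilibrium (private): 51.15 + 0.64x = 204.51 - 2.25x → x_m = 53.0657.
Total external cost = MEC × x_m = 16.24 × 53.0657 = 861.7870.

$861.79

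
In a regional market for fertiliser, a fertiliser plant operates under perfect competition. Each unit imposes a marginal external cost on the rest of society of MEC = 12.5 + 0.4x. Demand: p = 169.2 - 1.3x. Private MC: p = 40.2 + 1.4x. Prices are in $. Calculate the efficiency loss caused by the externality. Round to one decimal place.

DWL = $161.2

Market equilibrium (private): 40.2 + 1.4x = 169.2 - 1.3x → x_m = 47.7778.
Social marginal cost = private MC + MEC = 52.7 + 1.8x.
Set SMC = demand: 52.7 + 1.8x = 169.2 - 1.3x → x* = 37.5806.
The loss is the area between SMC and demand from x* to x_m; with linear curves that's a triangle of height MEC(x_m).
DWL = ½ × 10.1972 × 31.6111 = 161.1724.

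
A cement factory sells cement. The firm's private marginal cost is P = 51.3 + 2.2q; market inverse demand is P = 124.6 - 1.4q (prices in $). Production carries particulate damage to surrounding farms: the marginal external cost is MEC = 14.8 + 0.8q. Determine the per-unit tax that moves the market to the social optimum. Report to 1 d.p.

tax = $25.4 per unit

Social marginal cost = private MC + MEC = 66.1 + 3.0q.
Set SMC = demand: 66.1 + 3.0q = 124.6 - 1.4q → q* = 13.2955.
The Pigouvian tax equals MEC at q*: 14.8 + 0.8×13.2955 = 25.4364.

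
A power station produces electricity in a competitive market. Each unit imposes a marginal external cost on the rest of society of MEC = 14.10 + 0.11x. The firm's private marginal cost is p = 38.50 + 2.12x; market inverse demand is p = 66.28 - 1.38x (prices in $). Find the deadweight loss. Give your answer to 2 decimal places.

Market equilibrium (private): 38.50 + 2.12x = 66.28 - 1.38x → x_m = 7.9371.
Social marginal cost = private MC + MEC = 52.60 + 2.23x.
Set SMC = demand: 52.60 + 2.23x = 66.28 - 1.38x → x* = 3.7895.
The welfare-loss triangle has base |x_m − x*| and height MEC(x_m) (the vertical gap between SMC and demand is zero at x* and MEC at x_m).
DWL = ½ × 4.1476 × 14.9731 = 31.0512.

DWL = $31.05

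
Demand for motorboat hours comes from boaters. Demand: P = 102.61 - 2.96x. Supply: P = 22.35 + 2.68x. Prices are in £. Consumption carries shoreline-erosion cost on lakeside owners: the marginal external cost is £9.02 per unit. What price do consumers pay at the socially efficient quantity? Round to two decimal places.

Social marginal benefit = demand − MEC = 93.59 - 2.96x.
Set SMB = MC: 93.59 - 2.96x = 22.35 + 2.68x → x* = 12.6312.
Consumer price on the demand curve at x*: 102.61 − 2.96×12.6312 = 65.2216.

P = £65.22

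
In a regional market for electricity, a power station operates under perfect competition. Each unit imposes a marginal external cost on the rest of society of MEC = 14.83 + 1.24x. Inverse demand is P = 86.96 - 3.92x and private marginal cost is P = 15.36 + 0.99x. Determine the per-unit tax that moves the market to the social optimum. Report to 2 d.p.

tax = 26.28 per unit

Social marginal cost = private MC + MEC = 30.19 + 2.23x.
Set SMC = demand: 30.19 + 2.23x = 86.96 - 3.92x → x* = 9.2309.
The Pigouvian tax equals MEC at x*: 14.83 + 1.24×9.2309 = 26.2763.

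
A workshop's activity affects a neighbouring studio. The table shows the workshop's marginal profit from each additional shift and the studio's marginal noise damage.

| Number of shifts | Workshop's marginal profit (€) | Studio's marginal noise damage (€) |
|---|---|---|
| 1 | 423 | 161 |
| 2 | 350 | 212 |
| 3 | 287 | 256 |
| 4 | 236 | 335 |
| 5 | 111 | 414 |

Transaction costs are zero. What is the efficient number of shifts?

3

Bargaining reaches the level where marginal profit last exceeds marginal noise damage.
That holds through level 3 (287 ≥ 256) but not at 4 (236 < 335).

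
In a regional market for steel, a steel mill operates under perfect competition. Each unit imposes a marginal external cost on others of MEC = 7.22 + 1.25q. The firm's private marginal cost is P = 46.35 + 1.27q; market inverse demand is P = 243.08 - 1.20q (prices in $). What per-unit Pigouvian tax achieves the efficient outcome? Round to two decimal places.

Social marginal cost = private MC + MEC = 53.57 + 2.52q.
Set SMC = demand: 53.57 + 2.52q = 243.08 - 1.20q → q* = 50.9435.
The Pigouvian tax equals MEC at q*: 7.22 + 1.25×50.9435 = 70.8994.

tax = $70.90 per unit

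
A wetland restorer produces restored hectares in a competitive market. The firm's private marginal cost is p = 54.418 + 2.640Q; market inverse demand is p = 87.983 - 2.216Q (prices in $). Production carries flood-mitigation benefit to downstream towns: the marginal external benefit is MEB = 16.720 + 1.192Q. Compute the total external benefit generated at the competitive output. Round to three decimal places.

$144.045

Market equilibrium (private): 54.418 + 2.640Q = 87.983 - 2.216Q → Q_m = 6.9121.
Total external benefit = ∫₀^{Q_m} (16.720 + 1.192Q) dQ = 16.720×6.9121 + ½×1.192×6.9121² = 144.0455.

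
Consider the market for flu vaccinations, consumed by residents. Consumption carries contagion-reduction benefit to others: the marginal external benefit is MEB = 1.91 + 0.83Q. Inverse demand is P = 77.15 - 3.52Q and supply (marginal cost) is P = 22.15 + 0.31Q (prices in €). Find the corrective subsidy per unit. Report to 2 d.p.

subsidy = €17.66 per unit

Social marginal benefit = demand + MEB = 79.06 - 2.69Q.
Set SMB = MC: 79.06 - 2.69Q = 22.15 + 0.31Q → Q* = 18.9700.
The Pigouvian subsidy equals MEB at Q*: 1.91 + 0.83×18.9700 = 17.6551.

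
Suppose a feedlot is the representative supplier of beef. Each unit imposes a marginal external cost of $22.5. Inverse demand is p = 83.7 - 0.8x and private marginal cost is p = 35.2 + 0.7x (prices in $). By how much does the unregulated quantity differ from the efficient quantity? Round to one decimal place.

15.0 units

Market equilibrium (private): 35.2 + 0.7x = 83.7 - 0.8x → x_m = 32.3333.
Social marginal cost = private MC + MEC = 57.7 + 0.7x.
Set SMC = demand: 57.7 + 0.7x = 83.7 - 0.8x → x* = 17.3333.
Gap = |32.3333 − 17.3333| = 15.0000.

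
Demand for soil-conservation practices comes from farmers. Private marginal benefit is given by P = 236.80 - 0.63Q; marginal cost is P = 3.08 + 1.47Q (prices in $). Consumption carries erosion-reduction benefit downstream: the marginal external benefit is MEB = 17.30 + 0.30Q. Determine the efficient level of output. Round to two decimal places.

Q* = 139.46

Social marginal benefit = demand + MEB = 254.10 - 0.33Q.
Set SMB = MC: 254.10 - 0.33Q = 3.08 + 1.47Q → Q* = 139.4556.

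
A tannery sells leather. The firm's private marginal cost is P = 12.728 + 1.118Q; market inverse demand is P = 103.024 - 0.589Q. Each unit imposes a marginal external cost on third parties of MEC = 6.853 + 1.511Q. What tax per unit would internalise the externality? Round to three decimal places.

tax = 46.033 per unit

Social marginal cost = private MC + MEC = 19.581 + 2.629Q.
Set SMC = demand: 19.581 + 2.629Q = 103.024 - 0.589Q → Q* = 25.9301.
The Pigouvian tax equals MEC at Q*: 6.853 + 1.511×25.9301 = 46.0334.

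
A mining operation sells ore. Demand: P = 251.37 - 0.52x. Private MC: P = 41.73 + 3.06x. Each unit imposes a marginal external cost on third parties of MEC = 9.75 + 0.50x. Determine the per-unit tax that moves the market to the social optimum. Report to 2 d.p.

Social marginal cost = private MC + MEC = 51.48 + 3.56x.
Set SMC = demand: 51.48 + 3.56x = 251.37 - 0.52x → x* = 48.9926.
The Pigouvian tax equals MEC at x*: 9.75 + 0.50×48.9926 = 34.2463.

tax = 34.25 per unit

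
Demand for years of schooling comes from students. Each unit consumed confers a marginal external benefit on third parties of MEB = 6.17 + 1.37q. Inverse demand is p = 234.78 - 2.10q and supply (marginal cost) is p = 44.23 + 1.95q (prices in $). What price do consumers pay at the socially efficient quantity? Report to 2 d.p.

Social marginal benefit = demand + MEB = 240.95 - 0.73q.
Set SMB = MC: 240.95 - 0.73q = 44.23 + 1.95q → q* = 73.4030.
Consumer price on the demand curve at q*: 234.78 − 2.10×73.4030 = 80.6337.

P = $80.63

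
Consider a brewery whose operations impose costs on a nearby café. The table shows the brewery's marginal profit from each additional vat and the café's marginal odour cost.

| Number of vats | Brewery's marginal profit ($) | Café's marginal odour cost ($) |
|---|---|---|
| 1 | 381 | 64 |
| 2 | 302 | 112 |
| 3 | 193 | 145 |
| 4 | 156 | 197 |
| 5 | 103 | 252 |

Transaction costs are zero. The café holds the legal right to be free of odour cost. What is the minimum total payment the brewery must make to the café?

Efficient level: marginal profit ≥ marginal odour cost through level 3, so k* = 3.
With the café holding the right, the brewery must at least compensate total damage at k*: 64 + 112 + 145 = 321.

$321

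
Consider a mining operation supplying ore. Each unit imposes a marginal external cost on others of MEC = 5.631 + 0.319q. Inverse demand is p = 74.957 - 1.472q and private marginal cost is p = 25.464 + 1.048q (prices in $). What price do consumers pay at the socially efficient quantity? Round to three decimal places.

P = $52.215

Social marginal cost = private MC + MEC = 31.095 + 1.367q.
Set SMC = demand: 31.095 + 1.367q = 74.957 - 1.472q → q* = 15.4498.
Consumer price on the demand curve at q*: 74.957 − 1.472×15.4498 = 52.2149.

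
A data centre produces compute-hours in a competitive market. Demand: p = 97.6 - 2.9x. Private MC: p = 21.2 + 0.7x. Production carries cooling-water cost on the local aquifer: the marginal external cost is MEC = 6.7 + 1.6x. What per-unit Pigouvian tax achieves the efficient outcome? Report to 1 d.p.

tax = 28.1 per unit

Social marginal cost = private MC + MEC = 27.9 + 2.3x.
Set SMC = demand: 27.9 + 2.3x = 97.6 - 2.9x → x* = 13.4038.
The Pigouvian tax equals MEC at x*: 6.7 + 1.6×13.4038 = 28.1461.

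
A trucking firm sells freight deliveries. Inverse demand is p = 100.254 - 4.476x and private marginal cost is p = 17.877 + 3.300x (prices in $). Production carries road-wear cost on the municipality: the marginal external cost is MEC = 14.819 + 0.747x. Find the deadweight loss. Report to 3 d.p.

DWL = $30.316

Market equilibrium (private): 17.877 + 3.300x = 100.254 - 4.476x → x_m = 10.5938.
Social marginal cost = private MC + MEC = 32.696 + 4.047x.
Set SMC = demand: 32.696 + 4.047x = 100.254 - 4.476x → x* = 7.9266.
Between x* and x_m the wedge SMC − demand runs linearly from 0 to MEC(x_m), so the loss is a triangle.
DWL = ½ × 2.6672 × 22.7325 = 30.3161.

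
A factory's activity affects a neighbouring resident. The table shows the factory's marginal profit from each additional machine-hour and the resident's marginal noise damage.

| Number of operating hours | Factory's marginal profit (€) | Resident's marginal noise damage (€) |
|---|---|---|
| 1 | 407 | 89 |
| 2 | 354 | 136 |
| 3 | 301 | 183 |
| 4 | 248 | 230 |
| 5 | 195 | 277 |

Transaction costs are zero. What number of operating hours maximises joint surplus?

Bargaining reaches the level where marginal profit last exceeds marginal noise damage.
That holds through level 4 (248 ≥ 230) but not at 5 (195 < 277).

4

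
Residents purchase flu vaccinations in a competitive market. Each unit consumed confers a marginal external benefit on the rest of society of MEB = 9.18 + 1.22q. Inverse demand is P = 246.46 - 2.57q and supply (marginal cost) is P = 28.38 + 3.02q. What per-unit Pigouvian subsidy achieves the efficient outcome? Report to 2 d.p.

subsidy = 72.63 per unit

Social marginal benefit = demand + MEB = 255.64 - 1.35q.
Set SMB = MC: 255.64 - 1.35q = 28.38 + 3.02q → q* = 52.0046.
The Pigouvian subsidy equals MEB at q*: 9.18 + 1.22×52.0046 = 72.6256.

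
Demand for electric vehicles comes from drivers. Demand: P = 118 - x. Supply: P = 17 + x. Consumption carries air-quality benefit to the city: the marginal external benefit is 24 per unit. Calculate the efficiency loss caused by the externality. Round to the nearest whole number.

DWL = 144

Market equilibrium (private): 17 + x = 118 - x → x_m = 50.5000.
Social marginal benefit = demand + MEB = 142 - x.
Set SMB = MC: 142 - x = 17 + x → x* = 62.5000.
Height of the DWL triangle at x_m is SMB(x_m) − MC(x_m) = MEB(x_m) = 24.0000.
DWL = ½ × 12.0000 × 24.0000 = 144.0000.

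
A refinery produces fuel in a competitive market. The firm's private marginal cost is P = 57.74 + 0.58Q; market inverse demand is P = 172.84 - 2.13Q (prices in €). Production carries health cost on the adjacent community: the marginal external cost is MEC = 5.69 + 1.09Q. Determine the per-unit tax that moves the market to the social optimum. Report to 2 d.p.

Social marginal cost = private MC + MEC = 63.43 + 1.67Q.
Set SMC = demand: 63.43 + 1.67Q = 172.84 - 2.13Q → Q* = 28.7921.
The Pigouvian tax equals MEC at Q*: 5.69 + 1.09×28.7921 = 37.0734.

tax = €37.07 per unit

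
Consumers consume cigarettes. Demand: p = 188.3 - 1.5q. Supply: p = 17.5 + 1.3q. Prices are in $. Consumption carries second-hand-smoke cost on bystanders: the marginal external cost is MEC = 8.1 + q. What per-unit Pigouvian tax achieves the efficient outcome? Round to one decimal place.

Social marginal benefit = demand − MEC = 180.2 - 2.5q.
Set SMB = MC: 180.2 - 2.5q = 17.5 + 1.3q → q* = 42.8158.
The Pigouvian tax equals MEC at q*: 8.1 + 1.0×42.8158 = 50.9158.

tax = $50.9 per unit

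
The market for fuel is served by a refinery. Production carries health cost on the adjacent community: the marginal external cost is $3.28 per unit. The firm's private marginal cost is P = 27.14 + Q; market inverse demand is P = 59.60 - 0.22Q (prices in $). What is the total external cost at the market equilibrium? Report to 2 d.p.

$87.27

Market equilibrium (private): 27.14 + Q = 59.60 - 0.22Q → Q_m = 26.6066.
Total external cost = MEC × Q_m = 3.28 × 26.6066 = 87.2696.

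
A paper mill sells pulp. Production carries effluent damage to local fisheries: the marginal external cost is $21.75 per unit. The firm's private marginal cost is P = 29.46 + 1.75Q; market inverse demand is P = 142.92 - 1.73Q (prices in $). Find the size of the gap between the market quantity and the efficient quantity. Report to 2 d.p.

Market equilibrium (private): 29.46 + 1.75Q = 142.92 - 1.73Q → Q_m = 32.6034.
Social marginal cost = private MC + MEC = 51.21 + 1.75Q.
Set SMC = demand: 51.21 + 1.75Q = 142.92 - 1.73Q → Q* = 26.3534.
Gap = |32.6034 − 26.3534| = 6.2500.

6.25 units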